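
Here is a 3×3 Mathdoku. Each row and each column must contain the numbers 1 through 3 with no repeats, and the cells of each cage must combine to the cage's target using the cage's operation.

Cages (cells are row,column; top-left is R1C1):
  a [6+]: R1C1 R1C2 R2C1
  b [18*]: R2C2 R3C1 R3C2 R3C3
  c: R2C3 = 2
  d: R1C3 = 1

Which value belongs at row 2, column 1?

1

Cage d is given; hence R1C3 = 1.
Cage b needs product 18, leaving R2C2 = 3.
Cage c is a single given cell; hence R2C3 = 2.
2 is placed in column 3, so R3C3 = 3.
Cage a has sum 6; hence R1C1 = 3.
Column 2 now contains 3, which forces R1C2 = 2.
2 is placed in row 2, which forces R2C1 = 1.
Column 1 now contains 1, so R3C1 = 2.
2 is placed in column 2, leaving R3C2 = 1.
Filled in: 3 2 1 / 1 3 2 / 2 1 3.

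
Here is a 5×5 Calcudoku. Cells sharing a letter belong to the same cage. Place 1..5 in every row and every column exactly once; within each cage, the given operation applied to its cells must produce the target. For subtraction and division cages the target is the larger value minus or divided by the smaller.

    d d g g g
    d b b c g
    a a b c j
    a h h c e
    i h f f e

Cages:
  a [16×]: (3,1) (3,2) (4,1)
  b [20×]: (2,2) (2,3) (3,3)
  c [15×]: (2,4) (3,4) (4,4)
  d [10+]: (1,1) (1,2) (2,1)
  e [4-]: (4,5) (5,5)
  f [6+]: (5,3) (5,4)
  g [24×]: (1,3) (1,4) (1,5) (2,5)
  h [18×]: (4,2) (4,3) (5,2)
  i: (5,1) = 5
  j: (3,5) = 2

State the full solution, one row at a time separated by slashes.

J is a freebie, which forces (3,5) = 2.
Cage h has product 18, leaving (4,2) = 2.
Cage h has product 18; hence (4,3) = 3.
Cage i is a single given cell, which forces (5,1) = 5.
Cage h has product 18; hence (5,2) = 3.
5 is placed in row 5, so (5,5) = 1.
Cage a has product 16, leaving (3,1) = 1.
Row 3 now contains 2, leaving (3,2) = 4.
Row 3 now contains 4, which forces (3,3) = 5.
Row 3 already has 5, which forces (3,4) = 3.
Row 4 already has 2, which forces (4,1) = 4.
Column 5 now contains 1, which forces (4,5) = 5.
Column 2 now contains 4, which forces (1,2) = 5.
Cage b has product 20, which forces (2,2) = 1.
Cage b has product 20, so (2,3) = 4.
The 3 cells of cage c must have product 15, which forces (2,4) = 5.
4 is placed in row 2, which forces (2,5) = 3.
Row 4 already has 5, leaving (4,4) = 1.
4 is placed in column 3; hence (5,3) = 2.
Row 5 now contains 2; hence (5,4) = 4.
Cage d needs sum 10; hence (1,1) = 3.
2 is placed in column 3; hence (1,3) = 1.
Column 4 now contains 1, which forces (1,4) = 2.
Column 5 already has 3, leaving (1,5) = 4.
Row 2 already has 3, so (2,1) = 2.

3 5 1 2 4 / 2 1 4 5 3 / 1 4 5 3 2 / 4 2 3 1 5 / 5 3 2 4 1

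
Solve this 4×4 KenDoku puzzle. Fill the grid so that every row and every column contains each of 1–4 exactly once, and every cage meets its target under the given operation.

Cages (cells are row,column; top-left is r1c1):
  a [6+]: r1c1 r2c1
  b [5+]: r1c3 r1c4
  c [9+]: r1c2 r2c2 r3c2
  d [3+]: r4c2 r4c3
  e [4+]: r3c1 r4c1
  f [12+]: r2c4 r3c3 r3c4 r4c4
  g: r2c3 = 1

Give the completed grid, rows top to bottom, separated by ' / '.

2 3 4 1 / 4 2 1 3 / 1 4 3 2 / 3 1 2 4

G is a freebie; hence r2c3 = 1.
Column 3 now contains 1, leaving r4c3 = 2.
2 is placed in row 4; hence r4c2 = 1.
Cage e's pair has sum 4; hence r3c1 = 1.
Row 4 now contains 1; hence r4c1 = 3.
3 is placed in row 4, so r4c4 = 4.
The 4 cells of cage f must have sum 12, which forces r2c4 = 3.
Cage f has sum 12; hence r3c3 = 3.
Column 4 now contains 4, leaving r3c4 = 2.
The 3 cells of cage c must have sum 9, leaving r1c2 = 3.
Column 3 now contains 3, which forces r1c3 = 4.
Column 4 already has 2, leaving r1c4 = 1.
Cage c needs sum 9; hence r2c2 = 2.
Row 3 already has 2, leaving r3c2 = 4.
Row 1 already has 4; hence r1c1 = 2.
2 is placed in row 2, which forces r2c1 = 4.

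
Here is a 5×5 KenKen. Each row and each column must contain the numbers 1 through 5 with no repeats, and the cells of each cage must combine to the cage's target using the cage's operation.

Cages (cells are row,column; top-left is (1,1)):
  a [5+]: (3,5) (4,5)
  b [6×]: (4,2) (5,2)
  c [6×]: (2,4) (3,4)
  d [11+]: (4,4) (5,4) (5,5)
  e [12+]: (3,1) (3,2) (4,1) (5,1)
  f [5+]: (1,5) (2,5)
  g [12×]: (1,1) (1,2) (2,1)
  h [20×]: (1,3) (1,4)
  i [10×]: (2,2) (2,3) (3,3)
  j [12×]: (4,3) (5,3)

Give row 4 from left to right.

1 2 3 5 4

The only place for 1 in column 4 is (5,4).
Cage d needs sum 11, leaving (4,4) = 5.
Cage d has sum 11, which forces (5,5) = 5.
The two cells of cage h must have product 20, which forces (1,3) = 5.
Column 4 now contains 5; hence (1,4) = 4.
Cage i needs product 10, which forces (2,2) = 5.
Row 2 needs a 1, and only (2,3) is open for it.
Column 3 already has 1, so (3,3) = 2.
Row 3 already has 2, which forces (3,4) = 3.
3 is placed in column 4, so (2,4) = 2.
Row 2 now contains 2, so (2,1) = 4.
Row 2 now contains 4, which forces (2,5) = 3.
Cage f needs two cells with sum 5; hence (1,5) = 2.
Cage e has sum 12, which forces (3,1) = 5.
Cage e has sum 12, which forces (3,2) = 4.
Row 3 now contains 4, leaving (3,5) = 1.
The 4 cells of cage e must have sum 12, so (4,1) = 1.
1 is placed in column 5, leaving (4,5) = 4.
Cage e needs sum 12; hence (5,1) = 2.
Row 5 now contains 2; hence (5,2) = 3.
Row 5 already has 3, so (5,3) = 4.
Column 1 already has 1, so (1,1) = 3.
Column 2 now contains 3, so (1,2) = 1.
Column 2 now contains 3, leaving (4,2) = 2.
Row 4 now contains 4, so (4,3) = 3.
The full grid is 3 1 5 4 2 / 4 5 1 2 3 / 5 4 2 3 1 / 1 2 3 5 4 / 2 3 4 1 5.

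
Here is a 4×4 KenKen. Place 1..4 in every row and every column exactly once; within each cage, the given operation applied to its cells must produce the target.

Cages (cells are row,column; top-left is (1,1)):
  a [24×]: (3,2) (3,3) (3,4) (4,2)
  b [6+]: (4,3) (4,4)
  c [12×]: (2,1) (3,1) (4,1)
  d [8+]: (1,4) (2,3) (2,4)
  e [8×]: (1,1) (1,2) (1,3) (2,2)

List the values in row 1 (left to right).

2 4 1 3

The 4 cells of cage e must have product 8, leaving (2,2) = 1.
The only place for 3 in row 1 is (1,4).
Cage d needs sum 8; hence (2,3) = 3.
Cage d has sum 8, so (2,4) = 2.
Column 4 already has 2, leaving (4,4) = 4.
Row 2 already has 3, so (2,1) = 4.
4 is placed in column 4, so (3,4) = 1.
Row 4 now contains 4, leaving (4,3) = 2.
1 is placed in row 3, so (3,1) = 3.
Cage a has product 24; hence (3,2) = 2.
2 is placed in column 3; hence (3,3) = 4.
Cage c has product 12; hence (4,1) = 1.
Row 4 already has 2, leaving (4,2) = 3.
Column 1 already has 1, which forces (1,1) = 2.
Column 2 now contains 2, which forces (1,2) = 4.
Column 3 now contains 4; hence (1,3) = 1.
The full grid is 2 4 1 3 / 4 1 3 2 / 3 2 4 1 / 1 3 2 4.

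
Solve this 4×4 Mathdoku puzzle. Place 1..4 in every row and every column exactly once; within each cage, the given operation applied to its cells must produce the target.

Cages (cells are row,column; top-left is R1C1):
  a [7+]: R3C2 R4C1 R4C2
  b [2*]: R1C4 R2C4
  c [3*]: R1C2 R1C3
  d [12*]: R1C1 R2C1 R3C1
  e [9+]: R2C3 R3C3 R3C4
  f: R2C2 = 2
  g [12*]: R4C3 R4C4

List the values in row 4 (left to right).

2 1 3 4

Cage f is a single given cell; hence R2C2 = 2.
Row 2 now contains 2, leaving R2C4 = 1.
Column 4 already has 1, leaving R1C4 = 2.
In row 1, 4 can only go at R1C1, so R1C1 = 4.
4 is placed in column 1, which forces R2C1 = 3.
Row 2 now contains 3; hence R2C3 = 4.
Cage d has product 12, leaving R3C1 = 1.
Row 3 already has 1, which forces R3C3 = 2.
3 is placed in column 1, leaving R4C1 = 2.
Column 3 already has 4, leaving R4C3 = 3.
Row 4 now contains 3, which forces R4C4 = 4.
Cage c's pair has product 3, so R1C2 = 3.
Column 3 now contains 3, leaving R1C3 = 1.
The 3 cells of cage a must have sum 7, so R3C2 = 4.
Column 4 already has 4, which forces R3C4 = 3.
Row 4 now contains 4, so R4C2 = 1.
The full grid is 4 3 1 2 / 3 2 4 1 / 1 4 2 3 / 2 1 3 4.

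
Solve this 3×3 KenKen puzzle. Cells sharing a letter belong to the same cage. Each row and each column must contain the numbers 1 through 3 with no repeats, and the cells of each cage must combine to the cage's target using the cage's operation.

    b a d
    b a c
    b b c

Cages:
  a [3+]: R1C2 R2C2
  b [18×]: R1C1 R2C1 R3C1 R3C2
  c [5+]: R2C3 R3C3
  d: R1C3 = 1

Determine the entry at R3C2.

Cage d is given, which forces R1C3 = 1.
The 4 cells of cage b must have product 18; hence R3C2 = 3.
Row 3 already has 3; hence R3C3 = 2.
1 is placed in row 1, leaving R1C2 = 2.
Cage a needs two cells with sum 3, so R2C2 = 1.
2 is placed in column 3, which forces R2C3 = 3.
Row 3 now contains 2; hence R3C1 = 1.
Row 1 already has 2; hence R1C1 = 3.
Row 2 now contains 3, which forces R2C1 = 2.
The full grid is 3 2 1 / 2 1 3 / 1 3 2.

3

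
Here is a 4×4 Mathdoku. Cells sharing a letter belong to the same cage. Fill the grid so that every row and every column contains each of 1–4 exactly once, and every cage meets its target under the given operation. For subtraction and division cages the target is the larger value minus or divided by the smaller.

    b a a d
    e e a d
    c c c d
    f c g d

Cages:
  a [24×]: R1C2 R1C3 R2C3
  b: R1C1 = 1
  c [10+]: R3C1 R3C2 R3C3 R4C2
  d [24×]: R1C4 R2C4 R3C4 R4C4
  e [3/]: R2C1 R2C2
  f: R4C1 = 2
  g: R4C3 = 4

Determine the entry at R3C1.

B is a freebie, leaving R1C1 = 1.
Column 1 now contains 1, leaving R2C1 = 3.
3 is placed in row 2, so R2C2 = 1.
Cage f is given, which forces R4C1 = 2.
G is a freebie, leaving R4C3 = 4.
The 3 cells of cage a must have product 24, so R1C2 = 4.
Cage a has product 24, so R1C3 = 3.
Row 1 already has 3, which forces R1C4 = 2.
Column 3 already has 4, which forces R2C3 = 2.
2 is placed in column 4, so R2C4 = 4.
2 is placed in column 1, so R3C1 = 4.
Cage c has sum 10, which forces R3C2 = 2.
Cage c has sum 10, so R3C3 = 1.
Row 3 already has 1, which forces R3C4 = 3.
Row 4 already has 4, which forces R4C2 = 3.
Column 4 already has 3, leaving R4C4 = 1.
Completed grid: 1 4 3 2 / 3 1 2 4 / 4 2 1 3 / 2 3 4 1.

4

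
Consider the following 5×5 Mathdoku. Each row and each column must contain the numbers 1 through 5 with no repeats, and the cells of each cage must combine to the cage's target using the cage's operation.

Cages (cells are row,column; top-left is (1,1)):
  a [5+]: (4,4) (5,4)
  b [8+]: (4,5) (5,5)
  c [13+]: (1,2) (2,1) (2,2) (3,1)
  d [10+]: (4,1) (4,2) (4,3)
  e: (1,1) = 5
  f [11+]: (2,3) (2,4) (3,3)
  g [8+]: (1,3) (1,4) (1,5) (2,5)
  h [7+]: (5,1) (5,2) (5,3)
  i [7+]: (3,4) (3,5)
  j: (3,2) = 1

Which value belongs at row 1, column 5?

Cage e is given, so (1,1) = 5.
Cage j is given, leaving (3,2) = 1.
Row 5 needs a 5, and only (5,5) is open for it.
5 is placed in column 5; hence (4,5) = 3.
The only place for 2 in row 4 is (4,4).
Cage a's pair has sum 5, leaving (5,4) = 3.
Cage g needs sum 8, which forces (2,5) = 1.
3 is placed in column 4; hence (3,4) = 5.
Cage i needs two cells with sum 7, leaving (3,5) = 2.
Cage g has sum 8, leaving (1,3) = 2.
Cage g needs sum 8, so (1,4) = 1.
Column 5 now contains 2; hence (1,5) = 4.
The 3 cells of cage f must have sum 11; hence (2,3) = 3.
Column 4 now contains 5, so (2,4) = 4.
2 is placed in row 3, so (3,3) = 4.
Column 3 already has 4, which forces (5,3) = 1.
Row 1 already has 4, leaving (1,2) = 3.
Row 2 now contains 4; hence (2,1) = 2.
The 4 cells of cage c must have sum 13, leaving (2,2) = 5.
Row 3 now contains 4, which forces (3,1) = 3.
Cage d has sum 10, so (4,1) = 1.
The 3 cells of cage d must have sum 10, leaving (4,2) = 4.
1 is placed in column 3, which forces (4,3) = 5.
Column 1 already has 2, which forces (5,1) = 4.
Column 2 now contains 4, so (5,2) = 2.
Filled in: 5 3 2 1 4 / 2 5 3 4 1 / 3 1 4 5 2 / 1 4 5 2 3 / 4 2 1 3 5.

4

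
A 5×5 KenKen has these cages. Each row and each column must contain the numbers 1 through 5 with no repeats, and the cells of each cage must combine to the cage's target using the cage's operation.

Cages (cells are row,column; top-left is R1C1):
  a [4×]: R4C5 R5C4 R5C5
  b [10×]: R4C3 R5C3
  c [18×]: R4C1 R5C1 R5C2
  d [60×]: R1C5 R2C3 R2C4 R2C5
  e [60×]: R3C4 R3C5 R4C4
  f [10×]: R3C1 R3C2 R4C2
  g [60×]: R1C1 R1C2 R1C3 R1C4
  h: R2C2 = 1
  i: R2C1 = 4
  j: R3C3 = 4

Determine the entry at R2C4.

2

I is a freebie, which forces R2C1 = 4.
Cage h is given; hence R2C2 = 1.
Cage j is given, so R3C3 = 4.
Cage c has product 18, so R4C1 = 3.
The 3 cells of cage c must have product 18, so R5C1 = 2.
Cage c has product 18, which forces R5C2 = 3.
2 is placed in row 5, so R5C3 = 5.
2 is placed in row 5; hence R5C4 = 1.
Row 5 already has 1, leaving R5C5 = 4.
The 4 cells of cage d must have product 60; hence R1C5 = 2.
Cage f has product 10; hence R3C1 = 1.
5 is placed in column 3; hence R4C3 = 2.
Cage e needs product 60; hence R4C4 = 4.
The 3 cells of cage a must have product 4, so R4C5 = 1.
Column 1 now contains 1, which forces R1C1 = 5.
Cage g needs product 60, which forces R1C2 = 4.
The 4 cells of cage g must have product 60, leaving R1C3 = 1.
Cage g needs product 60; hence R1C4 = 3.
2 is placed in column 3, so R2C3 = 3.
The 4 cells of cage d must have product 60, so R2C4 = 2.
Cage d has product 60, so R2C5 = 5.
The 3 cells of cage f must have product 10, which forces R3C2 = 2.
Column 4 already has 3, which forces R3C4 = 5.
5 is placed in column 5, leaving R3C5 = 3.
2 is placed in row 4, leaving R4C2 = 5.
Completed grid: 5 4 1 3 2 / 4 1 3 2 5 / 1 2 4 5 3 / 3 5 2 4 1 / 2 3 5 1 4.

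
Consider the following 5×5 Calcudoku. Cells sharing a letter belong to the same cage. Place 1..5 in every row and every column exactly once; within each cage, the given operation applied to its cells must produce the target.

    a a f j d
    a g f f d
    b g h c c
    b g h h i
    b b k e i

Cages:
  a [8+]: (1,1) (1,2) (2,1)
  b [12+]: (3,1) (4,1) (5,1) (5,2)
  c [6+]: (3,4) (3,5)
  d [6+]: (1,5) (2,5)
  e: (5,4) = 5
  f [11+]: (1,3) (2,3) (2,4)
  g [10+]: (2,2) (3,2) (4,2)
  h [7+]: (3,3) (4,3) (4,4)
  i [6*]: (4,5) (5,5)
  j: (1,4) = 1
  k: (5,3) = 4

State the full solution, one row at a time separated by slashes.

Cage j is a single given cell, which forces (1,4) = 1.
Cage k is a single given cell; hence (5,3) = 4.
E is a freebie, which forces (5,4) = 5.
Column 5 needs a 1, and only (2,5) is open for it.
The two cells of cage d must have sum 6; hence (1,5) = 5.
Cage f needs sum 11, which forces (2,3) = 5.
The only place for 4 in row 1 is (1,1).
The 3 cells of cage a must have sum 8, which forces (1,2) = 2.
2 is placed in row 1, which forces (1,3) = 3.
Cage a has sum 8, so (2,1) = 2.
Column 2 now contains 2, so (5,2) = 3.
Row 5 already has 3, which forces (5,5) = 2.
Column 2 now contains 3; hence (2,2) = 4.
The 3 cells of cage f must have sum 11, so (2,4) = 3.
Cage c's pair has sum 6, so (3,4) = 2.
2 is placed in column 5, which forces (3,5) = 4.
The 3 cells of cage h must have sum 7, so (4,4) = 4.
2 is placed in column 5, leaving (4,5) = 3.
Row 5 already has 3; hence (5,1) = 1.
Cage b needs sum 12; hence (3,1) = 3.
2 is placed in row 3; hence (3,3) = 1.
Row 4 now contains 3, which forces (4,1) = 5.
Row 4 already has 5; hence (4,2) = 1.
Cage h needs sum 7, which forces (4,3) = 2.
1 is placed in row 3, which forces (3,2) = 5.

4 2 3 1 5 / 2 4 5 3 1 / 3 5 1 2 4 / 5 1 2 4 3 / 1 3 4 5 2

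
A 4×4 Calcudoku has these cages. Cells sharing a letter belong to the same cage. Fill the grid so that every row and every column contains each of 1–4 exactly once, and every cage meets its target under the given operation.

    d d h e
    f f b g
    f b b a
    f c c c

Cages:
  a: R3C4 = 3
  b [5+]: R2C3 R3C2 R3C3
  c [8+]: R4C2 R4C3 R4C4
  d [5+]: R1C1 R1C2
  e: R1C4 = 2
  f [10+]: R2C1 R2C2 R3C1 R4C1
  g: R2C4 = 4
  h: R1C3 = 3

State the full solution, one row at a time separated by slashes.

Cage h is given; hence R1C3 = 3.
Cage e is a single given cell, which forces R1C4 = 2.
G is a freebie; hence R2C4 = 4.
3 is placed in column 3, so R3C3 = 1.
A is a freebie, so R3C4 = 3.
Column 3 now contains 1, leaving R4C3 = 4.
Column 4 already has 3, so R4C4 = 1.
Column 3 now contains 1; hence R2C3 = 2.
The 4 cells of cage f must have sum 10, leaving R3C1 = 4.
1 is placed in row 3, so R3C2 = 2.
Row 4 now contains 1, leaving R4C2 = 3.
Column 1 already has 4, so R1C1 = 1.
Cage d's pair has sum 5, leaving R1C2 = 4.
The 4 cells of cage f must have sum 10, which forces R2C1 = 3.
Column 2 already has 3; hence R2C2 = 1.
3 is placed in row 4, which forces R4C1 = 2.

1 4 3 2 / 3 1 2 4 / 4 2 1 3 / 2 3 4 1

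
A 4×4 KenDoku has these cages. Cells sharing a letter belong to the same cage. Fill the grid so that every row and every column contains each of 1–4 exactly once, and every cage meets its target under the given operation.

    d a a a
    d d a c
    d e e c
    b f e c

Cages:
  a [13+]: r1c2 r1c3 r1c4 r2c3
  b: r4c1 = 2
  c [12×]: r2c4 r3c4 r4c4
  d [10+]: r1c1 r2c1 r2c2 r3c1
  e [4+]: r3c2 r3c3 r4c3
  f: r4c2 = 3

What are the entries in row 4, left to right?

2 3 1 4

The 4 cells of cage a must have sum 13, so r2c3 = 4.
Cage e has sum 4, so r3c2 = 1.
Cage e has sum 4, so r3c3 = 2.
Cage b is a single given cell; hence r4c1 = 2.
Cage f is a single given cell, which forces r4c2 = 3.
Cage e needs sum 4, so r4c3 = 1.
1 is placed in row 4, which forces r4c4 = 4.
Cage a has sum 13, which forces r1c2 = 4.
2 is placed in column 3; hence r1c3 = 3.
The 4 cells of cage a must have sum 13, so r1c4 = 2.
Column 2 now contains 3, which forces r2c2 = 2.
Cage c needs product 12, so r2c4 = 1.
4 is placed in column 4, so r3c4 = 3.
3 is placed in row 1, leaving r1c1 = 1.
Row 2 now contains 1; hence r2c1 = 3.
3 is placed in row 3; hence r3c1 = 4.
The full grid is 1 4 3 2 / 3 2 4 1 / 4 1 2 3 / 2 3 1 4.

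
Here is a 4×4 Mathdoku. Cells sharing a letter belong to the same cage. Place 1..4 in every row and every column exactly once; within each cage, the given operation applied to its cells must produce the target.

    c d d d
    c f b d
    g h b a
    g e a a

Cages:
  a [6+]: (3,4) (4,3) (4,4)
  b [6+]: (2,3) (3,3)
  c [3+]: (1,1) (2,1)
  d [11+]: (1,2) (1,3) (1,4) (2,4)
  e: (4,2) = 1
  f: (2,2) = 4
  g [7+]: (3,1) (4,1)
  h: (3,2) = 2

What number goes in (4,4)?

2

Cage f is a single given cell; hence (2,2) = 4.
4 is placed in row 2, which forces (2,3) = 2.
Row 2 already has 2, leaving (2,4) = 3.
H is a freebie; hence (3,2) = 2.
2 is placed in column 3; hence (3,3) = 4.
Row 3 now contains 2, which forces (3,4) = 1.
Cage e is given, leaving (4,2) = 1.
1 is placed in row 4, leaving (4,3) = 3.
Cage c's pair has sum 3; hence (1,1) = 2.
1 is placed in column 2; hence (1,2) = 3.
3 is placed in column 3; hence (1,3) = 1.
Cage d has sum 11, leaving (1,4) = 4.
Row 2 already has 2, which forces (2,1) = 1.
Row 3 already has 4, so (3,1) = 3.
Row 4 now contains 3, leaving (4,1) = 4.
The 3 cells of cage a must have sum 6, so (4,4) = 2.
Completed grid: 2 3 1 4 / 1 4 2 3 / 3 2 4 1 / 4 1 3 2.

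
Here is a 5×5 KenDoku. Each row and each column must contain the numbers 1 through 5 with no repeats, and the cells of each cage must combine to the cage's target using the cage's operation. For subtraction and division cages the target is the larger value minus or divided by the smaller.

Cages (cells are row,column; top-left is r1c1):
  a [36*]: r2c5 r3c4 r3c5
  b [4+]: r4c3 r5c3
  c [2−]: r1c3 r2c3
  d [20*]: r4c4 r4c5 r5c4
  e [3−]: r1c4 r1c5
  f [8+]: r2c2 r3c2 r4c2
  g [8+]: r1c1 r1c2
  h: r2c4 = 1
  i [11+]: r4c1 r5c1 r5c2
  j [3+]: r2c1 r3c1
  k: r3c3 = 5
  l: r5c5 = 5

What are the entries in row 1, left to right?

Cage h is given, which forces r2c4 = 1.
Cage a needs product 36; hence r2c5 = 3.
Cage k is given, so r3c3 = 5.
Cage a has product 36, leaving r3c4 = 3.
Cage a has product 36, which forces r3c5 = 4.
Cage l is a single given cell, leaving r5c5 = 5.
1 is placed in row 2; hence r2c1 = 2.
Row 2 already has 2; hence r2c3 = 4.
The two cells of cage j must have sum 3, so r3c1 = 1.
Row 3 now contains 1, which forces r3c2 = 2.
The 3 cells of cage d must have product 20, which forces r4c4 = 5.
Column 2 already has 2; hence r5c2 = 4.
Row 5 now contains 4, leaving r5c4 = 2.
Column 3 already has 4, which forces r1c3 = 2.
Column 4 already has 5, leaving r1c4 = 4.
Cage e needs two cells with difference 3, which forces r1c5 = 1.
4 is placed in row 2, so r2c2 = 5.
Row 4 already has 5, leaving r4c1 = 4.
The 3 cells of cage f must have sum 8, leaving r4c2 = 1.
1 is placed in row 4, which forces r4c3 = 3.
The 3 cells of cage d must have product 20, so r4c5 = 2.
Row 5 now contains 4, so r5c1 = 3.
Column 3 now contains 3, which forces r5c3 = 1.
3 is placed in column 1, which forces r1c1 = 5.
5 is placed in column 2, which forces r1c2 = 3.
Completed grid: 5 3 2 4 1 / 2 5 4 1 3 / 1 2 5 3 4 / 4 1 3 5 2 / 3 4 1 2 5.

5 3 2 4 1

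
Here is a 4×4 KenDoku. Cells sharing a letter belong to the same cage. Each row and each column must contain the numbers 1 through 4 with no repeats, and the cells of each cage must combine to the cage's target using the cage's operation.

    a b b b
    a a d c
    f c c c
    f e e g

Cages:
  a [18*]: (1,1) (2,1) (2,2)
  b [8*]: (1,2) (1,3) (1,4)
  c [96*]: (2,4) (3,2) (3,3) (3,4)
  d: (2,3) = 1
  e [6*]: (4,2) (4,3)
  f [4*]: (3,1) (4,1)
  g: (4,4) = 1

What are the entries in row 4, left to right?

The 3 cells of cage a must have product 18, leaving (1,1) = 3.
Cage a has product 18, so (2,1) = 2.
The 3 cells of cage a must have product 18, which forces (2,2) = 3.
Cage d is a single given cell; hence (2,3) = 1.
Cage c has product 96; hence (2,4) = 4.
Column 2 now contains 3, which forces (4,2) = 2.
Row 4 now contains 2; hence (4,3) = 3.
G is a freebie, so (4,4) = 1.
Cage b needs product 8, which forces (1,2) = 1.
Cage b has product 8, which forces (1,3) = 4.
Column 4 already has 1, leaving (1,4) = 2.
The two cells of cage f must have product 4; hence (3,1) = 1.
Column 2 now contains 2, leaving (3,2) = 4.
Cage c needs product 96, leaving (3,3) = 2.
The 4 cells of cage c must have product 96; hence (3,4) = 3.
Row 4 now contains 1, so (4,1) = 4.
Filled in: 3 1 4 2 / 2 3 1 4 / 1 4 2 3 / 4 2 3 1.

4 2 3 1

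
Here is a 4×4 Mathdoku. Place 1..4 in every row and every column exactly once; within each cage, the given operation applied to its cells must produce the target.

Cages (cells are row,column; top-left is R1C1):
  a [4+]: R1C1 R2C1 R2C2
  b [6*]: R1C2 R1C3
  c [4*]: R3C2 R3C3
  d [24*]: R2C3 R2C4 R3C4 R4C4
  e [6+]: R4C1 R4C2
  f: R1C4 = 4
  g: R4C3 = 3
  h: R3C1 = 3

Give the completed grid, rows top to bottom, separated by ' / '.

1 3 2 4 / 2 1 4 3 / 3 4 1 2 / 4 2 3 1

Cage a needs sum 4, so R1C1 = 1.
F is a freebie, leaving R1C4 = 4.
The 3 cells of cage a must have sum 4; hence R2C1 = 2.
Cage a needs sum 4; hence R2C2 = 1.
Row 2 already has 1, so R2C4 = 3.
H is a freebie, which forces R3C1 = 3.
1 is placed in column 2; hence R3C2 = 4.
Row 3 already has 4, which forces R3C3 = 1.
1 is placed in row 3; hence R3C4 = 2.
Column 1 now contains 2, leaving R4C1 = 4.
Column 2 already has 4; hence R4C2 = 2.
Cage g is a single given cell; hence R4C3 = 3.
Column 4 already has 2, which forces R4C4 = 1.
2 is placed in column 2, so R1C2 = 3.
Column 3 now contains 3; hence R1C3 = 2.
Row 2 now contains 3, leaving R2C3 = 4.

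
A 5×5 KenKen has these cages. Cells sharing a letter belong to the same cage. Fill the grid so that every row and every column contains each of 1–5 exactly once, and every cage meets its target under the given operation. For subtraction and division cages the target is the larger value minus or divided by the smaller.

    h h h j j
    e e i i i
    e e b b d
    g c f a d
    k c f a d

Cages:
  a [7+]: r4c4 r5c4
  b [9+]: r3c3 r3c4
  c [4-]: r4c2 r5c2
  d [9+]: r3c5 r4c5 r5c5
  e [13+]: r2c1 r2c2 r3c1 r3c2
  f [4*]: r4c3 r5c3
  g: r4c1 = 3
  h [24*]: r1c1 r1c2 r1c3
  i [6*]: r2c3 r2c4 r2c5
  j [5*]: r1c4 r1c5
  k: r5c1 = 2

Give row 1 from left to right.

Cage g is given, so r4c1 = 3.
Cage k is given, which forces r5c1 = 2.
Column 1 already has 2, so r1c1 = 4.
The only place for 4 in row 2 is r2c2.
Cage e needs sum 13, so r3c2 = 3.
Column 2 already has 3, leaving r1c2 = 2.
Cage h has product 24, so r1c3 = 3.
The 3 cells of cage d must have sum 9; hence r5c5 = 3.
The 3 cells of cage i must have product 6, so r2c4 = 3.
Cage a's pair has sum 7, leaving r4c4 = 2.
Row 5 already has 3; hence r5c4 = 5.
Column 4 already has 5, which forces r1c4 = 1.
Cage j's pair has product 5, which forces r1c5 = 5.
Cage b needs two cells with sum 9, so r3c3 = 5.
Column 4 already has 5, so r3c4 = 4.
Cage c needs two cells with difference 4, which forces r4c2 = 5.
Row 5 already has 5, leaving r5c2 = 1.
Row 5 already has 1; hence r5c3 = 4.
Cage e has sum 13; hence r2c1 = 5.
Row 3 already has 5, so r3c1 = 1.
Cage d needs sum 9, leaving r3c5 = 2.
Column 3 already has 4, which forces r4c3 = 1.
Cage d needs sum 9; hence r4c5 = 4.
Column 3 now contains 1; hence r2c3 = 2.
2 is placed in column 5; hence r2c5 = 1.
The full grid is 4 2 3 1 5 / 5 4 2 3 1 / 1 3 5 4 2 / 3 5 1 2 4 / 2 1 4 5 3.

4 2 3 1 5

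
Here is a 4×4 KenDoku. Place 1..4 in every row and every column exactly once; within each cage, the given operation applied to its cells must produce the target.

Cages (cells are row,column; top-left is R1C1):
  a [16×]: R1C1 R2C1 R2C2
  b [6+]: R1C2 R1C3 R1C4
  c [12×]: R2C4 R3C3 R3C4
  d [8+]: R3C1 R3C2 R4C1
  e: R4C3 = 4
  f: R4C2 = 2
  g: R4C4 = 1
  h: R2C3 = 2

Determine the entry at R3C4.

4

Cage h is given; hence R2C3 = 2.
Cage f is given, which forces R4C2 = 2.
Cage e is a single given cell, so R4C3 = 4.
G is a freebie, which forces R4C4 = 1.
Cage a needs product 16, so R1C1 = 4.
Cage b has sum 6, so R1C4 = 2.
Cage a has product 16, which forces R2C1 = 1.
Row 2 already has 2, leaving R2C2 = 4.
Row 2 now contains 4, so R2C4 = 3.
1 is placed in column 1; hence R3C1 = 2.
The 3 cells of cage c must have product 12; hence R3C3 = 1.
Column 4 already has 3; hence R3C4 = 4.
1 is placed in row 4, leaving R4C1 = 3.
Cage b has sum 6; hence R1C2 = 1.
1 is placed in column 3; hence R1C3 = 3.
1 is placed in row 3, leaving R3C2 = 3.
The full grid is 4 1 3 2 / 1 4 2 3 / 2 3 1 4 / 3 2 4 1.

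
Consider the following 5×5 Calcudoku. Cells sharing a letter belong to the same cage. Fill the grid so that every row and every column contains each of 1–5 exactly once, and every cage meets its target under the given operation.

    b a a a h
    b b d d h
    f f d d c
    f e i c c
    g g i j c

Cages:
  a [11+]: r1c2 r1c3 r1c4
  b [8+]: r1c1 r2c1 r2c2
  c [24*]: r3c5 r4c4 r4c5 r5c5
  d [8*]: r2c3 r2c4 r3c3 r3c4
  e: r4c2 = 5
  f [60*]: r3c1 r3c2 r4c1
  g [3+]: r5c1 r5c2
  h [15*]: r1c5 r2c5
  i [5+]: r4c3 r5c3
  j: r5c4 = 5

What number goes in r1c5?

Cage e is a single given cell, so r4c2 = 5.
Cage j is a single given cell, so r5c4 = 5.
Cage a needs sum 11; hence r1c3 = 5.
5 is placed in row 1; hence r1c5 = 3.
3 is placed in column 5, leaving r2c5 = 5.
Cage f needs product 60, so r3c1 = 5.
Cage c has product 24, so r4c4 = 3.
Cage f needs product 60, leaving r3c2 = 3.
Row 4 already has 3, leaving r4c1 = 4.
The 3 cells of cage b must have sum 8, so r1c1 = 1.
The 3 cells of cage b must have sum 8, leaving r2c1 = 3.
The 3 cells of cage b must have sum 8, which forces r2c2 = 4.
1 is placed in column 1, so r5c1 = 2.
2 is placed in row 5, leaving r5c2 = 1.
1 is placed in row 5, which forces r5c5 = 4.
Column 2 now contains 4, so r1c2 = 2.
The 3 cells of cage a must have sum 11, leaving r1c4 = 4.
4 is placed in column 4, leaving r3c4 = 1.
Row 3 now contains 1, which forces r3c5 = 2.
Cage i's pair has sum 5, leaving r4c3 = 2.
2 is placed in column 5, leaving r4c5 = 1.
4 is placed in row 5, leaving r5c3 = 3.
Column 3 now contains 2; hence r2c3 = 1.
Column 4 already has 1, which forces r2c4 = 2.
Row 3 now contains 1; hence r3c3 = 4.
Filled in: 1 2 5 4 3 / 3 4 1 2 5 / 5 3 4 1 2 / 4 5 2 3 1 / 2 1 3 5 4.

3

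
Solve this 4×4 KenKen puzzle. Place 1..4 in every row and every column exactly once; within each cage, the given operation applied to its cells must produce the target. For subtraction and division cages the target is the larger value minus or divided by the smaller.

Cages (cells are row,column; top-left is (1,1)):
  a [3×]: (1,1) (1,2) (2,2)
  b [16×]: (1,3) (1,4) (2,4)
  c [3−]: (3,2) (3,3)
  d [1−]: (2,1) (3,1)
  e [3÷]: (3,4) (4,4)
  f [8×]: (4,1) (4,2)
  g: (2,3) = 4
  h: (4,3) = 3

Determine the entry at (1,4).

The 3 cells of cage a must have product 3, leaving (1,1) = 1.
The 3 cells of cage a must have product 3, which forces (1,2) = 3.
Row 1 now contains 1, leaving (1,4) = 4.
The 3 cells of cage a must have product 3, which forces (2,2) = 1.
Cage g is given, leaving (2,3) = 4.
Column 4 already has 4; hence (2,4) = 2.
1 is placed in column 2; hence (3,2) = 4.
Column 3 already has 4, leaving (3,3) = 1.
1 is placed in row 3, which forces (3,4) = 3.
Column 2 now contains 4, which forces (4,2) = 2.
Cage h is a single given cell, so (4,3) = 3.
Column 4 already has 3, leaving (4,4) = 1.
Row 1 already has 4, so (1,3) = 2.
2 is placed in row 2, so (2,1) = 3.
3 is placed in row 3, which forces (3,1) = 2.
2 is placed in row 4, leaving (4,1) = 4.
The full grid is 1 3 2 4 / 3 1 4 2 / 2 4 1 3 / 4 2 3 1.

4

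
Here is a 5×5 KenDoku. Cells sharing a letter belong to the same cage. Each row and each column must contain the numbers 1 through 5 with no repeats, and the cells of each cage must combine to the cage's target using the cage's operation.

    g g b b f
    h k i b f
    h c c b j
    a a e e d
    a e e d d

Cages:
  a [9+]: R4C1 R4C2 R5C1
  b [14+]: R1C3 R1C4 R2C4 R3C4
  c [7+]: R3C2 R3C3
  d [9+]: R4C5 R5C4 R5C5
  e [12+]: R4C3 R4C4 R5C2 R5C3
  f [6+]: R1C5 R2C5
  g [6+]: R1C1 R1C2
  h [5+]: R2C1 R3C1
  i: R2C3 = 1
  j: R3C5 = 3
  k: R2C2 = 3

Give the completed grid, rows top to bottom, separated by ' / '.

5 1 3 2 4 / 4 3 1 5 2 / 1 2 5 4 3 / 3 4 2 1 5 / 2 5 4 3 1

Cage k is given, leaving R2C2 = 3.
Cage i is given, leaving R2C3 = 1.
J is a freebie, which forces R3C5 = 3.
The two cells of cage h must have sum 5; hence R2C1 = 4.
The two cells of cage h must have sum 5, leaving R3C1 = 1.
Row 3 needs a 4, and only R3C4 is open for it.
Column 4 needs a 1, and only R4C4 is open for it.
The only place for 3 in row 4 is R4C1.
Cage a needs sum 9, leaving R4C2 = 4.
Column 1 already has 3, leaving R5C1 = 2.
2 is placed in row 5, leaving R5C2 = 5.
2 is placed in row 5, leaving R5C4 = 3.
Column 1 now contains 2, so R1C1 = 5.
4 is placed in column 2; hence R1C2 = 1.
Cage b needs sum 14, which forces R1C3 = 3.
Row 1 already has 5; hence R1C4 = 2.
Row 1 already has 1, leaving R1C5 = 4.
2 is placed in column 4, leaving R2C4 = 5.
5 is placed in row 2, so R2C5 = 2.
5 is placed in column 2, which forces R3C2 = 2.
Cage c's pair has sum 7, which forces R3C3 = 5.
Cage e has sum 12, leaving R4C3 = 2.
2 is placed in column 5, leaving R4C5 = 5.
Row 5 now contains 3; hence R5C3 = 4.
4 is placed in column 5; hence R5C5 = 1.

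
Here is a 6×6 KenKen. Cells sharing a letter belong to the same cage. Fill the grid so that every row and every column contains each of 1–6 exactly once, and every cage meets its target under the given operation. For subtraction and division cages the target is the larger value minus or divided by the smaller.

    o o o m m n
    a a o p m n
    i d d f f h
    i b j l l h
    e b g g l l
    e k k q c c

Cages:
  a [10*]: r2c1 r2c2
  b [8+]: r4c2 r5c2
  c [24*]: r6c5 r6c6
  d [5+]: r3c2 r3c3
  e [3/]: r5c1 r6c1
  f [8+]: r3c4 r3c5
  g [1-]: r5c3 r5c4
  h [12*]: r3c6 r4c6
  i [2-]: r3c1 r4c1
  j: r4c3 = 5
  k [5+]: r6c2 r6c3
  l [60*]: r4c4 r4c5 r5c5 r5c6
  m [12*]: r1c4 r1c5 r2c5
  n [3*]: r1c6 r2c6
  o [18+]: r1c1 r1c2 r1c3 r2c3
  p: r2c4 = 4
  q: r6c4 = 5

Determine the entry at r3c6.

P is a freebie, leaving r2c4 = 4.
Cage j is given, so r4c3 = 5.
Cage q is given; hence r6c4 = 5.
Column 6 needs a 5, and only r5c6 is open for it.
The only place for 5 in column 5 is r3c5.
Cage f's pair has sum 8, leaving r3c4 = 3.
Row 5 needs a 4, and only r5c5 is open for it.
The 4 cells of cage l must have product 60, which forces r4c4 = 1.
Cage l needs product 60, so r4c5 = 3.
Column 4 already has 1, so r5c4 = 2.
4 is placed in column 5, which forces r6c5 = 6.
The two cells of cage c must have product 24; hence r6c6 = 4.
Column 4 already has 2, leaving r1c4 = 6.
Cage b needs two cells with sum 8, leaving r4c2 = 2.
Row 4 already has 2; hence r4c6 = 6.
Row 5 already has 2, so r5c2 = 6.
2 is placed in column 2; hence r6c2 = 3.
Row 6 already has 3, so r6c3 = 2.
Cage a needs two cells with product 10, leaving r2c1 = 2.
2 is placed in column 2, so r2c2 = 5.
The 4 cells of cage o must have sum 18, so r2c3 = 6.
Row 2 now contains 2, so r2c5 = 1.
1 is placed in row 2, which forces r2c6 = 3.
Column 1 now contains 2; hence r3c1 = 6.
6 is placed in column 6, which forces r3c6 = 2.
6 is placed in row 4; hence r4c1 = 4.
Cage e needs two cells with quotient 3, leaving r5c1 = 3.
3 is placed in row 5; hence r5c3 = 1.
2 is placed in row 6, leaving r6c1 = 1.
3 is placed in column 1, which forces r1c1 = 5.
5 is placed in column 2, leaving r1c2 = 4.
The 4 cells of cage o must have sum 18; hence r1c3 = 3.
Column 5 now contains 1; hence r1c5 = 2.
3 is placed in column 6, so r1c6 = 1.
Cage d needs two cells with sum 5; hence r3c2 = 1.
Column 3 already has 1; hence r3c3 = 4.
Filled in: 5 4 3 6 2 1 / 2 5 6 4 1 3 / 6 1 4 3 5 2 / 4 2 5 1 3 6 / 3 6 1 2 4 5 / 1 3 2 5 6 4.

2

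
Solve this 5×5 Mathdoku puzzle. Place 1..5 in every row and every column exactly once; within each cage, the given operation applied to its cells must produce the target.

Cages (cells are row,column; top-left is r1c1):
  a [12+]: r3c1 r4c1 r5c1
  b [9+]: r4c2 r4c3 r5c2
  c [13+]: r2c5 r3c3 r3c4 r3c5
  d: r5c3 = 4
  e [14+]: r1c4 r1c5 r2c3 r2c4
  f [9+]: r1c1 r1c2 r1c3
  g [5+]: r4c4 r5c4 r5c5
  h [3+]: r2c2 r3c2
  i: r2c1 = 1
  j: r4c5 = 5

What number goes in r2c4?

Cage i is a single given cell, so r2c1 = 1.
Row 2 now contains 1, leaving r2c2 = 2.
Column 2 already has 2; hence r3c2 = 1.
Cage j is a single given cell, so r4c5 = 5.
Cage d is a single given cell, so r5c3 = 4.
Row 5 needs a 2, and only r5c5 is open for it.
Cage c needs sum 13, so r2c5 = 4.
Cage c has sum 13, leaving r3c3 = 2.
Cage c needs sum 13; hence r3c4 = 4.
Column 5 now contains 2, so r3c5 = 3.
Column 3 now contains 2; hence r4c3 = 1.
Cage g has sum 5, so r4c4 = 2.
Cage g has sum 5; hence r5c4 = 1.
Cage f needs sum 9, so r1c1 = 2.
The 3 cells of cage f must have sum 9, so r1c2 = 4.
Column 3 now contains 1; hence r1c3 = 3.
Cage e needs sum 14, leaving r1c4 = 5.
Column 5 now contains 3, so r1c5 = 1.
The 4 cells of cage e must have sum 14, so r2c3 = 5.
Cage e needs sum 14; hence r2c4 = 3.
3 is placed in row 3, which forces r3c1 = 5.
Cage a has sum 12; hence r4c1 = 4.
Cage b needs sum 9, leaving r4c2 = 3.
Cage a needs sum 12, which forces r5c1 = 3.
Cage b needs sum 9, so r5c2 = 5.
Filled in: 2 4 3 5 1 / 1 2 5 3 4 / 5 1 2 4 3 / 4 3 1 2 5 / 3 5 4 1 2.

3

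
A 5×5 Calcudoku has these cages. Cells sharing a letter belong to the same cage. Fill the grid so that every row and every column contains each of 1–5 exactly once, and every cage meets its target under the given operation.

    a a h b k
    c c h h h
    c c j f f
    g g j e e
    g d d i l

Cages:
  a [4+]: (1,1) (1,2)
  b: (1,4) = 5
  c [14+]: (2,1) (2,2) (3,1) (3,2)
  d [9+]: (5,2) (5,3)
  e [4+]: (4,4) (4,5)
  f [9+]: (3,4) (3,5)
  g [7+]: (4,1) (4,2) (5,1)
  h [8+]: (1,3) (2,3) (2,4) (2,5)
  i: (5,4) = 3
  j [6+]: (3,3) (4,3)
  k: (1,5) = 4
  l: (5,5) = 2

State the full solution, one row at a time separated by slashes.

3 1 2 5 4 / 5 4 3 2 1 / 2 3 1 4 5 / 4 2 5 1 3 / 1 5 4 3 2

Cage b is given; hence (1,4) = 5.
K is a freebie; hence (1,5) = 4.
Column 4 now contains 5, which forces (3,4) = 4.
Column 5 now contains 4; hence (3,5) = 5.
I is a freebie, leaving (5,4) = 3.
L is a freebie, which forces (5,5) = 2.
Cage h needs sum 8, so (2,4) = 2.
Column 4 now contains 3, so (4,4) = 1.
The two cells of cage e must have sum 4, leaving (4,5) = 3.
Column 5 now contains 3, so (2,5) = 1.
Cage g has sum 7, which forces (5,1) = 1.
Column 1 already has 1; hence (1,1) = 3.
Cage a needs two cells with sum 4, so (1,2) = 1.
1 is placed in row 1, so (1,3) = 2.
3 is placed in column 1; hence (3,1) = 2.
Row 3 already has 2, leaving (3,2) = 3.
2 is placed in column 3, so (3,3) = 1.
Column 1 already has 2, so (4,1) = 4.
4 is placed in row 4, which forces (4,2) = 2.
4 is placed in row 4, so (4,3) = 5.
Column 3 now contains 5; hence (5,3) = 4.
Column 1 now contains 4; hence (2,1) = 5.
The 4 cells of cage c must have sum 14, which forces (2,2) = 4.
Column 3 already has 4; hence (2,3) = 3.
Row 5 now contains 4; hence (5,2) = 5.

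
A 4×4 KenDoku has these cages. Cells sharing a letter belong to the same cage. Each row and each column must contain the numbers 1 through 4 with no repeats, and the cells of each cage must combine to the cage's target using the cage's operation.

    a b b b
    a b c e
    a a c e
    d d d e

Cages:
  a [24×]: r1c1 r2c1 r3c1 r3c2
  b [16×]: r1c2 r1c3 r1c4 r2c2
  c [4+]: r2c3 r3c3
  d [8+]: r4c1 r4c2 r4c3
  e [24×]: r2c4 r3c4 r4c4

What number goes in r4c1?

1

Cage b has product 16, so r2c2 = 2.
Row 1 needs a 3, and only r1c1 is open for it.
Cage a has product 24, which forces r3c1 = 2.
Cage e has product 24; hence r4c4 = 2.
The 4 cells of cage b must have product 16, leaving r1c3 = 2.
In column 2, 3 can only go at r4c2, so r4c2 = 3.
The only place for 4 in column 3 is r4c3.
Row 4 now contains 4; hence r4c1 = 1.
Column 1 now contains 1, leaving r2c1 = 4.
Row 2 now contains 4, leaving r2c4 = 3.
Cage a has product 24, so r3c2 = 1.
Row 3 now contains 1, leaving r3c3 = 3.
Column 4 already has 3, so r3c4 = 4.
Column 2 already has 1, so r1c2 = 4.
Column 4 already has 4; hence r1c4 = 1.
Row 2 already has 3; hence r2c3 = 1.
Filled in: 3 4 2 1 / 4 2 1 3 / 2 1 3 4 / 1 3 4 2.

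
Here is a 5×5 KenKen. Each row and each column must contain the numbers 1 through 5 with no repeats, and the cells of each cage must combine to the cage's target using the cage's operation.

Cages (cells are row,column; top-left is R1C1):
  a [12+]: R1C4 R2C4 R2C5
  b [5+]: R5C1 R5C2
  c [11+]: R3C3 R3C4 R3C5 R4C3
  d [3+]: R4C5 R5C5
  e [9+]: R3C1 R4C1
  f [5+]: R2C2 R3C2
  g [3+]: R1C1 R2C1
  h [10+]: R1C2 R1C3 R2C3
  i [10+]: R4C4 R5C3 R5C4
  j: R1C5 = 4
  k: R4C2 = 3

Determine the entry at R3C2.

4

Cage j is given, so R1C5 = 4.
Cage k is given, leaving R4C2 = 3.
In column 1, 3 can only go at R5C1, so R5C1 = 3.
Cage b's pair has sum 5, which forces R5C2 = 2.
2 is placed in row 5, so R5C5 = 1.
Cage i has sum 10; hence R4C4 = 1.
Column 5 now contains 1, which forces R4C5 = 2.
Cage c needs sum 11; hence R3C3 = 1.
Cage c has sum 11, so R3C4 = 2.
Cage c needs sum 11, leaving R3C5 = 3.
Cage c needs sum 11, leaving R4C3 = 5.
Column 3 already has 5, leaving R5C3 = 4.
4 is placed in row 5, which forces R5C4 = 5.
The 3 cells of cage h must have sum 10, which forces R1C2 = 5.
Column 4 now contains 5, so R1C4 = 3.
Cage f needs two cells with sum 5, so R2C2 = 1.
2 is placed in column 4; hence R2C4 = 4.
Column 5 now contains 3, so R2C5 = 5.
The two cells of cage e must have sum 9, leaving R3C1 = 5.
Row 3 now contains 1, which forces R3C2 = 4.
Row 4 now contains 5, which forces R4C1 = 4.
Cage g needs two cells with sum 3, which forces R1C1 = 1.
Row 1 now contains 3, leaving R1C3 = 2.
1 is placed in row 2, which forces R2C1 = 2.
Cage h has sum 10, leaving R2C3 = 3.
The full grid is 1 5 2 3 4 / 2 1 3 4 5 / 5 4 1 2 3 / 4 3 5 1 2 / 3 2 4 5 1.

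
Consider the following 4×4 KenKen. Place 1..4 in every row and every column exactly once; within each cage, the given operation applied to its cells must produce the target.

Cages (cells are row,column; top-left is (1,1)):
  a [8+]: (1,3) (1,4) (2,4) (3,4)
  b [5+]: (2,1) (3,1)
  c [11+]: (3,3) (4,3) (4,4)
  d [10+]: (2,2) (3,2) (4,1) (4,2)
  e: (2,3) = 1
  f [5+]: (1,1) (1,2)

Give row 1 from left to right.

4 1 2 3

E is a freebie, leaving (2,3) = 1.
The 3 cells of cage c must have sum 11, which forces (3,3) = 4.
Cage c has sum 11, which forces (4,3) = 3.
Cage c has sum 11, which forces (4,4) = 4.
Column 3 now contains 1, so (1,3) = 2.
Cage d has sum 10, leaving (2,2) = 4.
Cage d has sum 10, leaving (3,2) = 3.
The two cells of cage f must have sum 5, which forces (1,1) = 4.
Column 2 already has 3, so (1,2) = 1.
Row 1 now contains 1, leaving (1,4) = 3.
Cage b's pair has sum 5, so (2,1) = 3.
Column 4 already has 3; hence (2,4) = 2.
Cage b needs two cells with sum 5, so (3,1) = 2.
Column 4 now contains 2, which forces (3,4) = 1.
2 is placed in column 1, so (4,1) = 1.
Column 2 now contains 1, which forces (4,2) = 2.
The full grid is 4 1 2 3 / 3 4 1 2 / 2 3 4 1 / 1 2 3 4.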